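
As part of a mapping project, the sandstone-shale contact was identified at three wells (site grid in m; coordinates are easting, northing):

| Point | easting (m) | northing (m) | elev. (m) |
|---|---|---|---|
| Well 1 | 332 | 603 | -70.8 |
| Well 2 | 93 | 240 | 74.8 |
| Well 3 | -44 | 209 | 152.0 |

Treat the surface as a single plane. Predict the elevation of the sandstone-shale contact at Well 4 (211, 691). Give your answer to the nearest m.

Let the plane be z = a·easting + b·northing + c.
Well 2−Well 1: −239a − 363b = 145.6;  Well 3−Well 1: −376a − 394b = 222.8.
Solving gives a = −0.55550, b = −0.03536.
Then c = -70.8 − a·332 − b·603 = 134.95.
At (211, 691): z = −117.2 − 24.4 + 134.95 = -6.7 m.

-7 m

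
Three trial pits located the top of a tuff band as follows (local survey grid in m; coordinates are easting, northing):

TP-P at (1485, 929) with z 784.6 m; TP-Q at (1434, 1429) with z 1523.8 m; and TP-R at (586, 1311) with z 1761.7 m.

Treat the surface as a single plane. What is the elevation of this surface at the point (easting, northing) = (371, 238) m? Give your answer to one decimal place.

330.9 m

Two edge vectors: TP-P→TP-Q = (-51, 500, 739.2), TP-P→TP-R = (-899, 382, 977.1).
Normal n = (TP-P→TP-Q) × (TP-P→TP-R) = (206175.6, -614708.7, 430018).
So ∂z/∂easting = −n_x/n_z = −0.479458 and ∂z/∂northing = −n_y/n_z = 1.429495.
Intercept c from TP-P: 784.6 + 712.00 − 1328.00 = 168.59.
At (371, 238): z = −177.9 + 340.2 + 168.59 = 330.9 m.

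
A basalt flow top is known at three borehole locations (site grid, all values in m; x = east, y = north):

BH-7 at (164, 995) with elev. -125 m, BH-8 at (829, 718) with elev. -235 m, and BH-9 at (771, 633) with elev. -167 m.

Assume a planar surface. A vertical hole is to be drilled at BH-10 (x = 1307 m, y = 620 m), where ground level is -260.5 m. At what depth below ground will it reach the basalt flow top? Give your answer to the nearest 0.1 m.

Let the plane be z = a·x + b·y + c.
BH-8−BH-7: 665a − 277b = −110;  BH-9−BH-7: 607a − 362b = −42.
Solving gives a = −0.388285, b = −0.535053.
Then c = -125 − a·164 − b·995 = 471.06.
At (1307, 620): z_contact = −507.49 − 331.73 + 471.06 = -368.17 m.
Depth below ground = -260.5 − (-368.17) = 107.7 m.

107.7 m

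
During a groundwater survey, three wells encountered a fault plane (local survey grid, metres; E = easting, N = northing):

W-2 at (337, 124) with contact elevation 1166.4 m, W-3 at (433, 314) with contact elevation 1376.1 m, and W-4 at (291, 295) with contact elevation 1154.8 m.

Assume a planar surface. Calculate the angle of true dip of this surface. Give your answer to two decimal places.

Two edge vectors: W-2→W-3 = (96, 190, 209.7), W-2→W-4 = (-46, 171, -11.6).
Normal n = (W-2→W-3) × (W-2→W-4) = (-38062.7, -8532.6, 25156).
So ∂z/∂E = −n_x/n_z = 1.51307 and ∂z/∂N = −n_y/n_z = 0.33919.
Gradient magnitude |∇z| = √(a² + b²) = √(2.28937 + 0.11505) = 1.55062.
True dip = arctan(1.55062) = 57.18°, dipping toward WSW (azimuth ≈ 257°).

57.18°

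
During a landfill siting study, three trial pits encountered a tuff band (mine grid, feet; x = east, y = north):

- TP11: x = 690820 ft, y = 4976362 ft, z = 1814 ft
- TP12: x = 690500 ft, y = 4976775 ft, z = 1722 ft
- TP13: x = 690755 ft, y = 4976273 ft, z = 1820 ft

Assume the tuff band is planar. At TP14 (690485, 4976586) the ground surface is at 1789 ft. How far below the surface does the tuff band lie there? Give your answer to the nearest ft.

42 ft

Two edge vectors: TP11→TP12 = (-320, 413, -92), TP11→TP13 = (-65, -89, 6).
Normal n = (TP11→TP12) × (TP11→TP13) = (-5710, 7900, 55325).
So ∂z/∂x = −n_x/n_z = 0.10320831 and ∂z/∂y = −n_y/n_z = −0.14279259.
Intercept c from TP11: 1814 − 71298.37 + 710587.62 = 641103.25.
At (690485, 4976586): z_contact = 71263.8 − 710619.6 + 641103.25 = 1747.4 ft.
Depth below ground = 1789 − 1747.4 = 42 ft.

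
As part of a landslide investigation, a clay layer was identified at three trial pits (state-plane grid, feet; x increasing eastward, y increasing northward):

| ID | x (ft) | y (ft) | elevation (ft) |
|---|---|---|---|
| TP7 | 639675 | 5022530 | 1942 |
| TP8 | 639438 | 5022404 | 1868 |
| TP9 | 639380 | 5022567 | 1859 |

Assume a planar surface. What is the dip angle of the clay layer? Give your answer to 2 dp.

Two edge vectors: TP7→TP8 = (-237, -126, -74), TP7→TP9 = (-295, 37, -83).
Normal n = (TP7→TP8) × (TP7→TP9) = (13196, 2159, -45939).
So ∂z/∂x = −n_x/n_z = 0.28725 and ∂z/∂y = −n_y/n_z = 0.04700.
Gradient magnitude |∇z| = √(a² + b²) = √(0.08251 + 0.00221) = 0.29107.
True dip = arctan(0.29107) = 16.23°, dipping toward W (azimuth ≈ 261°).

16.23°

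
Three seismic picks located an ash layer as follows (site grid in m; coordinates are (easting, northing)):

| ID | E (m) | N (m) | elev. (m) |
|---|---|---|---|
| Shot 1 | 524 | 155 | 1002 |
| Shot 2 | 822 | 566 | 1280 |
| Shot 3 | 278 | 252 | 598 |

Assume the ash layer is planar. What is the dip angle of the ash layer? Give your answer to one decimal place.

57.0°

Two edge vectors: Shot 1→Shot 2 = (298, 411, 278), Shot 1→Shot 3 = (-246, 97, -404).
Normal n = (Shot 1→Shot 2) × (Shot 1→Shot 3) = (-193010, 52004, 130012).
So ∂z/∂E = −n_x/n_z = 1.48456 and ∂z/∂N = −n_y/n_z = −0.39999.
Gradient magnitude |∇z| = √(a² + b²) = √(2.20390 + 0.16000) = 1.53750.
True dip = arctan(1.53750) = 57.0°, dipping toward WNW (azimuth ≈ 285°).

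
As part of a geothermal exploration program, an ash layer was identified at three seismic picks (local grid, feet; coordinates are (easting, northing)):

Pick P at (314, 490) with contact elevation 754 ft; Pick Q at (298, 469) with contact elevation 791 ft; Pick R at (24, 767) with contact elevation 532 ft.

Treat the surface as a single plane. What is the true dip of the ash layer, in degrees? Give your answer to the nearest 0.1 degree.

Two edge vectors: Pick P→Pick Q = (-16, -21, 37), Pick P→Pick R = (-290, 277, -222).
Normal n = (Pick P→Pick Q) × (Pick P→Pick R) = (-5587, -14282, -10522).
So ∂z/∂E = −n_x/n_z = −0.53098 and ∂z/∂N = −n_y/n_z = −1.35735.
Gradient magnitude |∇z| = √(a² + b²) = √(0.28194 + 1.84239) = 1.45751.
True dip = arctan(1.45751) = 55.5°, dipping toward NNE (azimuth ≈ 021°).

55.5°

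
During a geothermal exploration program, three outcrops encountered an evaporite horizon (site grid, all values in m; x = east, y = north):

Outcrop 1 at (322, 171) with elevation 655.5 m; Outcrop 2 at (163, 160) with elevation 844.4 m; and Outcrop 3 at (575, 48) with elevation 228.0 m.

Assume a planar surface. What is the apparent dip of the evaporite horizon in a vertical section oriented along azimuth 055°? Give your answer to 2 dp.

Let the plane be z = a·x + b·y + c.
Outcrop 2−Outcrop 1: −159a − 11b = 188.9;  Outcrop 3−Outcrop 1: 253a − 123b = −427.5.
Solving gives a = −1.25055, b = 0.90335.
Unit vector along 055° is (sin 55°, cos 55°) = (0.8192, 0.5736).
Slope in that direction = a·(0.8192) + b·(0.5736) = −0.50625.
Apparent dip = arctan|0.50625| = 26.85° (true dip is 57.0°, so apparent ≤ true as expected).

26.85°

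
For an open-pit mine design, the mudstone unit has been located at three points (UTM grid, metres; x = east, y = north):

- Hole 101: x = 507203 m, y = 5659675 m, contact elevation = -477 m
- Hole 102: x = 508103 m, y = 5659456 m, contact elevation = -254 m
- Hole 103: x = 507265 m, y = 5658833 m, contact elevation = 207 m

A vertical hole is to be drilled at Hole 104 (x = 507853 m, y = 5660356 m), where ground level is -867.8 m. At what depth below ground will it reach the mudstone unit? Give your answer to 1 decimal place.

Two edge vectors: Hole 101→Hole 102 = (900, -219, 223), Hole 101→Hole 103 = (62, -842, 684).
Normal n = (Hole 101→Hole 102) × (Hole 101→Hole 103) = (37970, -601774, -744222).
So ∂z/∂x = −n_x/n_z = 0.051019723 and ∂z/∂y = −n_y/n_z = −0.808594747.
Intercept c from Hole 101: -477 − 25877.36 + 4576383.48 = 4550029.12.
At (507853, 5660356): z_contact = 25910.52 − 4576934.13 + 4550029.12 = -994.49 m.
Depth below ground = -867.8 − (-994.49) = 126.7 m.

126.7 m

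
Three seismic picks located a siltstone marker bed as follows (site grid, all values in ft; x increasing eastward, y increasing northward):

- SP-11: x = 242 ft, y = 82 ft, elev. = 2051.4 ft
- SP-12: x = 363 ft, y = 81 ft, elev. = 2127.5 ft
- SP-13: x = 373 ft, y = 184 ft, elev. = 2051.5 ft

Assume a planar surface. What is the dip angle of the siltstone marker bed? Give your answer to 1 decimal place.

45.3°

Two edge vectors: SP-11→SP-12 = (121, -1, 76.1), SP-11→SP-13 = (131, 102, 0.1).
Normal n = (SP-11→SP-12) × (SP-11→SP-13) = (-7762.3, 9957, 12473).
So ∂z/∂x = −n_x/n_z = 0.62233 and ∂z/∂y = −n_y/n_z = −0.79828.
Gradient magnitude |∇z| = √(a² + b²) = √(0.38729 + 0.63726) = 1.01220.
True dip = arctan(1.01220) = 45.3°, dipping toward NW (azimuth ≈ 322°).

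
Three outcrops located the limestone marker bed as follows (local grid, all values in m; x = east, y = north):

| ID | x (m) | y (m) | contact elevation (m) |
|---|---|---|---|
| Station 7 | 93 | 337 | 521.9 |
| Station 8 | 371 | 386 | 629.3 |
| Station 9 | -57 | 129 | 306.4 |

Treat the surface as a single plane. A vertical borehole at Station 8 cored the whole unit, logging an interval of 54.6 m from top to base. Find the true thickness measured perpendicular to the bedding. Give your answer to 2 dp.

Let the plane be z = a·x + b·y + c.
Station 8−Station 7: 278a + 49b = 107.4;  Station 9−Station 7: −150a − 208b = −215.5.
Solving gives a = 0.23338, b = 0.86775.
|∇z| = √(a²+b²) = 0.89859, so dip δ = arctan(0.89859) = 41.94°.
True thickness = vertical thickness × cos δ = 54.6 × cos 41.94° = 40.61 m.

40.61 m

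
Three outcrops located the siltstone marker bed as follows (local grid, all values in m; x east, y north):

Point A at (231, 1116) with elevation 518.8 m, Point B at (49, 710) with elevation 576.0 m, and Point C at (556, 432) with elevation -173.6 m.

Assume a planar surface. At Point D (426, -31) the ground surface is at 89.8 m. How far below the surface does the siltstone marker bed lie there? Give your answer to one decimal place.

295.0 m

Two edge vectors: Point A→Point B = (-182, -406, 57.2), Point A→Point C = (325, -684, -692.4).
Normal n = (Point A→Point B) × (Point A→Point C) = (320239.2, -107426.8, 256438).
So ∂z/∂x = −n_x/n_z = −1.248798 and ∂z/∂y = −n_y/n_z = 0.418919.
Intercept c from Point A: 518.8 + 288.47 − 467.51 = 339.76.
At (426, -31): z_contact = −531.99 − 12.99 + 339.76 = -205.22 m.
Depth below ground = 89.8 − (-205.22) = 295.0 m.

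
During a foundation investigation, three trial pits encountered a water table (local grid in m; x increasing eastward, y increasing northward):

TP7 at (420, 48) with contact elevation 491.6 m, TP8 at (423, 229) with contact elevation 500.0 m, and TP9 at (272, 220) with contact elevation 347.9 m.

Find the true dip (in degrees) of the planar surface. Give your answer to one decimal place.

45.2°

Two edge vectors: TP7→TP8 = (3, 181, 8.4), TP7→TP9 = (-148, 172, -143.7).
Normal n = (TP7→TP8) × (TP7→TP9) = (-27454.5, -812.1, 27304).
So ∂z/∂x = −n_x/n_z = 1.00551 and ∂z/∂y = −n_y/n_z = 0.02974.
Gradient magnitude |∇z| = √(a² + b²) = √(1.01105 + 0.00088) = 1.00595.
True dip = arctan(1.00595) = 45.2°, dipping toward W (azimuth ≈ 268°).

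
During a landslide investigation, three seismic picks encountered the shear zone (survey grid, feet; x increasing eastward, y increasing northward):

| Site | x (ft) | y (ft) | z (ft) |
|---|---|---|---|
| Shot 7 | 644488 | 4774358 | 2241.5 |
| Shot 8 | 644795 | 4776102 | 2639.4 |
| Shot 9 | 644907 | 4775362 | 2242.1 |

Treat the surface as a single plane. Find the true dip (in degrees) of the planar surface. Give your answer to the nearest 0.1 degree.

45.6°

Let the plane be z = a·x + b·y + c.
Shot 8−Shot 7: 307a + 1744b = 397.9;  Shot 9−Shot 7: 419a + 1004b = 0.6.
Solving gives a = −0.94305, b = 0.39416.
Gradient magnitude |∇z| = √(a² + b²) = √(0.88934 + 0.15536) = 1.02211.
True dip = arctan(1.02211) = 45.6°, dipping toward ESE (azimuth ≈ 113°).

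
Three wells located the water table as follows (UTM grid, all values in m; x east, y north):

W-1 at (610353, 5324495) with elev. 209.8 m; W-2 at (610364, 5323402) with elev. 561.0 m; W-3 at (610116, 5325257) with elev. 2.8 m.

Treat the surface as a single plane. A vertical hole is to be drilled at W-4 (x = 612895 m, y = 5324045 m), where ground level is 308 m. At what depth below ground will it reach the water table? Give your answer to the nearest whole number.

Two edge vectors: W-1→W-2 = (11, -1093, 351.2), W-1→W-3 = (-237, 762, -207).
Normal n = (W-1→W-2) × (W-1→W-3) = (-41363.4, -80957.4, -250659).
So ∂z/∂x = −n_x/n_z = −0.16501861 and ∂z/∂y = −n_y/n_z = −0.32297823.
Intercept c from W-1: 209.8 + 100719.60 + 1719695.97 = 1820625.37.
At (612895, 5324045): z_contact = −101139.1 − 1719550.6 + 1820625.37 = -64.3 m.
Depth below ground = 308 − (-64.3) = 372 m.

372 m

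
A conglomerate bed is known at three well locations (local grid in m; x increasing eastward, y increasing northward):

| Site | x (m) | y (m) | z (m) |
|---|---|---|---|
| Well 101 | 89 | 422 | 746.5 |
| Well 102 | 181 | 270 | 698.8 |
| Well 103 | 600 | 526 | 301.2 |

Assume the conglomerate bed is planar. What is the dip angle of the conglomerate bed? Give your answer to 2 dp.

40.50°

Two edge vectors: Well 101→Well 102 = (92, -152, -47.7), Well 101→Well 103 = (511, 104, -445.3).
Normal n = (Well 101→Well 102) × (Well 101→Well 103) = (72646.4, 16592.9, 87240).
So ∂z/∂x = −n_x/n_z = −0.83272 and ∂z/∂y = −n_y/n_z = −0.19020.
Gradient magnitude |∇z| = √(a² + b²) = √(0.69342 + 0.03618) = 0.85416.
True dip = arctan(0.85416) = 40.50°, dipping toward ENE (azimuth ≈ 077°).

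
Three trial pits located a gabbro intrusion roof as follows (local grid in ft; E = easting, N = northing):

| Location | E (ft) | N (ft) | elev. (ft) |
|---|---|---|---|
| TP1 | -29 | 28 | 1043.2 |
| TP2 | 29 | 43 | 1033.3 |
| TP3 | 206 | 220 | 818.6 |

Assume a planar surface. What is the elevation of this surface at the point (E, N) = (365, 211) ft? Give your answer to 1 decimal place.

861.9 ft

Two edge vectors: TP1→TP2 = (58, 15, -9.9), TP1→TP3 = (235, 192, -224.6).
Normal n = (TP1→TP2) × (TP1→TP3) = (-1468.2, 10700.3, 7611).
So ∂z/∂E = −n_x/n_z = 0.19291 and ∂z/∂N = −n_y/n_z = −1.40590.
Intercept c from TP1: 1043.2 + 5.59 + 39.37 = 1088.16.
At (365, 211): z = 70.4 − 296.6 + 1088.16 = 861.9 ft.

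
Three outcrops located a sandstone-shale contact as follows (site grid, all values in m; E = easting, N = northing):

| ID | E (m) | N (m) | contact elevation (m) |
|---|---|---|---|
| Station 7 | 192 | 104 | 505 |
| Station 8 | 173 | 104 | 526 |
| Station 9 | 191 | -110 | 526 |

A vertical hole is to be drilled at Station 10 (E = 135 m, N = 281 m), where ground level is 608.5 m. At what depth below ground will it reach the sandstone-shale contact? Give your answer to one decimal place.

Two edge vectors: Station 7→Station 8 = (-19, 0, 21), Station 7→Station 9 = (-1, -214, 21).
Normal n = (Station 7→Station 8) × (Station 7→Station 9) = (4494, 378, 4066).
So ∂z/∂E = −n_x/n_z = −1.10526 and ∂z/∂N = −n_y/n_z = −0.09297.
Intercept c from Station 7: 505 + 212.21 + 9.67 = 726.88.
At (135, 281): z_contact = −149.21 − 26.12 + 726.88 = 551.55 m.
Depth below ground = 608.5 − 551.55 = 57.0 m.

57.0 m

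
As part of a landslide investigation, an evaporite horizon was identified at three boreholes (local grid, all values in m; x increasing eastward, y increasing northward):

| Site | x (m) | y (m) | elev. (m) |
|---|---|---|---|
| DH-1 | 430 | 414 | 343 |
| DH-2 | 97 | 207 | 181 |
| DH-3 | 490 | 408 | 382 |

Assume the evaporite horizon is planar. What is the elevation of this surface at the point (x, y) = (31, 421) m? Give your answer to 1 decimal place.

91.1 m

Two edge vectors: DH-1→DH-2 = (-333, -207, -162), DH-1→DH-3 = (60, -6, 39).
Normal n = (DH-1→DH-2) × (DH-1→DH-3) = (-9045, 3267, 14418).
So ∂z/∂x = −n_x/n_z = 0.62734 and ∂z/∂y = −n_y/n_z = −0.22659.
Intercept c from DH-1: 343 − 269.76 + 93.81 = 167.05.
At (31, 421): z = 19.4 − 95.4 + 167.05 = 91.1 m.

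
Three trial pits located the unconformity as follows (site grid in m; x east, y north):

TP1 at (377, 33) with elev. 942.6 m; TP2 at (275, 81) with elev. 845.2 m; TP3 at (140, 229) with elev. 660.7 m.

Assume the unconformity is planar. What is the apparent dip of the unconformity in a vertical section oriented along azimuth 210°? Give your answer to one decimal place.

13.9°

Let the plane be z = a·x + b·y + c.
TP2−TP1: −102a + 48b = −97.4;  TP3−TP1: −237a + 196b = −281.9.
Solving gives a = 0.64522, b = −0.65808.
Unit vector along 210° is (sin 210°, cos 210°) = (-0.5000, -0.8660).
Slope in that direction = a·(-0.5000) + b·(-0.8660) = 0.24730.
Apparent dip = arctan|0.24730| = 13.9° (true dip is 42.7°, so apparent ≤ true as expected).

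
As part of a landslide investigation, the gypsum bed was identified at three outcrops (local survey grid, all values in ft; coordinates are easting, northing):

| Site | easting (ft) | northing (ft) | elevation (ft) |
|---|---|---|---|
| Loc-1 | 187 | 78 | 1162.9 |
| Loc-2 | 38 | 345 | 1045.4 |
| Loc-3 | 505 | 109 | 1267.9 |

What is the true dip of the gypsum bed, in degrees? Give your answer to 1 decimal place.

23.2°

Let the plane be z = a·easting + b·northing + c.
Loc-2−Loc-1: −149a + 267b = −117.5;  Loc-3−Loc-1: 318a + 31b = 105.
Solving gives a = 0.35384, b = −0.24261.
Gradient magnitude |∇z| = √(a² + b²) = √(0.12520 + 0.05886) = 0.42903.
True dip = arctan(0.42903) = 23.2°, dipping toward NW (azimuth ≈ 304°).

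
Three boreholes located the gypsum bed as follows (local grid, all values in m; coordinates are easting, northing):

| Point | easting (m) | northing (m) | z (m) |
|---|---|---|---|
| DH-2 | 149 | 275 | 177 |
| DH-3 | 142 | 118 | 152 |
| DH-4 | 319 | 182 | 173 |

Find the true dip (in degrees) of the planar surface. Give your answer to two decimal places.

Let the plane be z = a·easting + b·northing + c.
DH-3−DH-2: −7a − 157b = −25;  DH-4−DH-2: 170a − 93b = −4.
Solving gives a = 0.06207, b = 0.15647.
Gradient magnitude |∇z| = √(a² + b²) = √(0.00385 + 0.02448) = 0.16833.
True dip = arctan(0.16833) = 9.55°, dipping toward SSW (azimuth ≈ 202°).

9.55°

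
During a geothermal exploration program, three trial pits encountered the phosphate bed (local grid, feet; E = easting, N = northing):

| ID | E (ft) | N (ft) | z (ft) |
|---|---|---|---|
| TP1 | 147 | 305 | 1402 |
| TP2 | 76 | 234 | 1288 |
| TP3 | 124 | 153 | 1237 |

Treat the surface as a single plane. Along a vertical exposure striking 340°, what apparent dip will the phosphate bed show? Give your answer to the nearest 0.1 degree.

Two edge vectors: TP1→TP2 = (-71, -71, -114), TP1→TP3 = (-23, -152, -165).
Normal n = (TP1→TP2) × (TP1→TP3) = (-5613, -9093, 9159).
So ∂z/∂E = −n_x/n_z = 0.61284 and ∂z/∂N = −n_y/n_z = 0.99279.
Unit vector along 340° is (sin 340°, cos 340°) = (-0.3420, 0.9397).
Slope in that direction = a·(-0.3420) + b·(0.9397) = 0.72332.
Apparent dip = arctan|0.72332| = 35.9° (true dip is 49.4°, so apparent ≤ true as expected).

35.9°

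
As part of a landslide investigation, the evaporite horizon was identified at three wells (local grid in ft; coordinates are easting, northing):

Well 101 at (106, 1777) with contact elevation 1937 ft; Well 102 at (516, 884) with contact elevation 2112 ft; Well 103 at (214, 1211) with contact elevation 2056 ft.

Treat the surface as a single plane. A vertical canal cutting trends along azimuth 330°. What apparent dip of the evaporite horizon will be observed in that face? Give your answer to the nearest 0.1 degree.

Let the plane be z = a·easting + b·northing + c.
Well 102−Well 101: 410a − 893b = 175;  Well 103−Well 101: 108a − 566b = 119.
Solving gives a = −0.05322, b = −0.22040.
Unit vector along 330° is (sin 330°, cos 330°) = (-0.5000, 0.8660).
Slope in that direction = a·(-0.5000) + b·(0.8660) = −0.16427.
Apparent dip = arctan|0.16427| = 9.3° (true dip is 12.8°, so apparent ≤ true as expected).

9.3°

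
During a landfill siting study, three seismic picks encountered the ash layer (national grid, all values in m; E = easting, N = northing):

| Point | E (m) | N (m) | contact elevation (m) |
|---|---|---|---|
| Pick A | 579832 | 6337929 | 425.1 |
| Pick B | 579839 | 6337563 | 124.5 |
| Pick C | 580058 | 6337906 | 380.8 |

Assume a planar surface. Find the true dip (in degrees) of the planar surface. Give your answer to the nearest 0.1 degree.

Two edge vectors: Pick A→Pick B = (7, -366, -300.6), Pick A→Pick C = (226, -23, -44.3).
Normal n = (Pick A→Pick B) × (Pick A→Pick C) = (9300, -67625.5, 82555).
So ∂z/∂E = −n_x/n_z = −0.11265 and ∂z/∂N = −n_y/n_z = 0.81916.
Gradient magnitude |∇z| = √(a² + b²) = √(0.01269 + 0.67102) = 0.82687.
True dip = arctan(0.82687) = 39.6°, dipping toward S (azimuth ≈ 172°).

39.6°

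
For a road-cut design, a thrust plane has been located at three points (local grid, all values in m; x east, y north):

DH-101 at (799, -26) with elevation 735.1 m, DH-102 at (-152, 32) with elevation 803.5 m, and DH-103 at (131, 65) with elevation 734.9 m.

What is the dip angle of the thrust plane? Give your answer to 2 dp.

Two edge vectors: DH-101→DH-102 = (-951, 58, 68.4), DH-101→DH-103 = (-668, 91, -0.2).
Normal n = (DH-101→DH-102) × (DH-101→DH-103) = (-6236, -45881.4, -47797).
So ∂z/∂x = −n_x/n_z = −0.13047 and ∂z/∂y = −n_y/n_z = −0.95992.
Gradient magnitude |∇z| = √(a² + b²) = √(0.01702 + 0.92145) = 0.96875.
True dip = arctan(0.96875) = 44.09°, dipping toward N (azimuth ≈ 008°).

44.09°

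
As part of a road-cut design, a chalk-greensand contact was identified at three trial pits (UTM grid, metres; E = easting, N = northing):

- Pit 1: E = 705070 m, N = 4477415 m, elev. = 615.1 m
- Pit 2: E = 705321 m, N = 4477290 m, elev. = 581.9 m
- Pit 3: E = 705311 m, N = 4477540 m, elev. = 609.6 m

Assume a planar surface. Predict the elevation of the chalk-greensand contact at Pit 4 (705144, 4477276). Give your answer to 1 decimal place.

Two edge vectors: Pit 1→Pit 2 = (251, -125, -33.2), Pit 1→Pit 3 = (241, 125, -5.5).
Normal n = (Pit 1→Pit 2) × (Pit 1→Pit 3) = (4837.5, -6620.7, 61500).
So ∂z/∂E = −n_x/n_z = −0.078658537 and ∂z/∂N = −n_y/n_z = 0.107653659.
Intercept c from Pit 1: 615.1 + 55459.77 − 482010.11 = −425935.23.
At (705144, 4477276): z = −55465.6 + 481995.1 − 425935.23 = 594.3 m.

594.3 m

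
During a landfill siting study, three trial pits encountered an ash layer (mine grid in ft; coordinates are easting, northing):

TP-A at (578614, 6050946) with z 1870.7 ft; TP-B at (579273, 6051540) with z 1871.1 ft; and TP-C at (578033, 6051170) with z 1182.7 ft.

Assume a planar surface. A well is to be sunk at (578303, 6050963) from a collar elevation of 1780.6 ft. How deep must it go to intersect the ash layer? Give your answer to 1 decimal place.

183.5 ft

Let the plane be z = a·easting + b·northing + c.
TP-B−TP-A: 659a + 594b = 0.4;  TP-C−TP-A: −581a + 224b = −688.
Solving gives a = 0.829585371, b = −0.919691515.
Then c = 1870.7 − a·578614 − b·6050946 = 5086864.68.
At (578303, 6050963): z_contact = 479751.71 − 5565019.33 + 5086864.68 = 1597.06 ft.
Depth below ground = 1780.6 − 1597.06 = 183.5 ft.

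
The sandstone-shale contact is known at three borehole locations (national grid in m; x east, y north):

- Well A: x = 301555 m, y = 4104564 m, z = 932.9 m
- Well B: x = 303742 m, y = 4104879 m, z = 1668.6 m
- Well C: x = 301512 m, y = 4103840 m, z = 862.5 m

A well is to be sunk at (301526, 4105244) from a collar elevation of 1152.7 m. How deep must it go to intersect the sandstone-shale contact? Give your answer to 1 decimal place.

Two edge vectors: Well A→Well B = (2187, 315, 735.7), Well A→Well C = (-43, -724, -70.4).
Normal n = (Well A→Well B) × (Well A→Well C) = (510470.8, 122329.7, -1569843).
So ∂z/∂x = −n_x/n_z = 0.325173154 and ∂z/∂y = −n_y/n_z = 0.077924799.
Intercept c from Well A: 932.9 − 98057.59 − 319847.32 = −416972.01.
At (301526, 4105244): z_contact = 98048.16 + 319900.31 − 416972.01 = 976.46 m.
Depth below ground = 1152.7 − 976.46 = 176.2 m.

176.2 m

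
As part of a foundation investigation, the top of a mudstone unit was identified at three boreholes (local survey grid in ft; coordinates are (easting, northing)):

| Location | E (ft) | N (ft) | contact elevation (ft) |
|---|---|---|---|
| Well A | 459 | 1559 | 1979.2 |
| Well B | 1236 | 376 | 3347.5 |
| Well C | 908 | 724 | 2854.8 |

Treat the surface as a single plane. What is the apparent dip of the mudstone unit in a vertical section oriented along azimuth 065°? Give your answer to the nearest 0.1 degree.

Two edge vectors: Well A→Well B = (777, -1183, 1368.3), Well A→Well C = (449, -835, 875.6).
Normal n = (Well A→Well B) × (Well A→Well C) = (106695.7, -65974.5, -117628).
So ∂z/∂E = −n_x/n_z = 0.90706 and ∂z/∂N = −n_y/n_z = −0.56087.
Unit vector along 065° is (sin 65°, cos 65°) = (0.9063, 0.4226).
Slope in that direction = a·(0.9063) + b·(0.4226) = 0.58504.
Apparent dip = arctan|0.58504| = 30.3° (true dip is 46.8°, so apparent ≤ true as expected).

30.3°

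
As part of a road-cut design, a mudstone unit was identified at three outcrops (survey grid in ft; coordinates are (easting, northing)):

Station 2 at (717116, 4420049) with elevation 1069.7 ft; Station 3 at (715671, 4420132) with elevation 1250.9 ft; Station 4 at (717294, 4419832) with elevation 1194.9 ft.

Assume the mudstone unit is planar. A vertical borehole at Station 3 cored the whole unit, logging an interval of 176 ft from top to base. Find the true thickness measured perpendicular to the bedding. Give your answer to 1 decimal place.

Two edge vectors: Station 2→Station 3 = (-1445, 83, 181.2), Station 2→Station 4 = (178, -217, 125.2).
Normal n = (Station 2→Station 3) × (Station 2→Station 4) = (49712, 213167.6, 298791).
So ∂z/∂E = −n_x/n_z = −0.16638 and ∂z/∂N = −n_y/n_z = −0.71343.
|∇z| = √(a²+b²) = 0.73258, so dip δ = arctan(0.73258) = 36.23°.
True thickness = vertical thickness × cos δ = 176 × cos 36.23° = 142.0 ft.

142.0 ft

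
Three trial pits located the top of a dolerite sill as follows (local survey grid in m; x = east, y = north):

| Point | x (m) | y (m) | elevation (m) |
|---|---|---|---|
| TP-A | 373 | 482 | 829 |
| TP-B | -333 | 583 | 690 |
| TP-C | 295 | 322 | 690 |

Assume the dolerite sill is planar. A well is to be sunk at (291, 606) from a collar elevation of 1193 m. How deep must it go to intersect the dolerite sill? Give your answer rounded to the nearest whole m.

Two edge vectors: TP-A→TP-B = (-706, 101, -139), TP-A→TP-C = (-78, -160, -139).
Normal n = (TP-A→TP-B) × (TP-A→TP-C) = (-36279, -87292, 120838).
So ∂z/∂x = −n_x/n_z = 0.30023 and ∂z/∂y = −n_y/n_z = 0.72239.
Intercept c from TP-A: 829 − 111.99 − 348.19 = 368.82.
At (291, 606): z_contact = 87.4 + 437.8 + 368.82 = 894.0 m.
Depth below ground = 1193 − 894.0 = 299 m.

299 m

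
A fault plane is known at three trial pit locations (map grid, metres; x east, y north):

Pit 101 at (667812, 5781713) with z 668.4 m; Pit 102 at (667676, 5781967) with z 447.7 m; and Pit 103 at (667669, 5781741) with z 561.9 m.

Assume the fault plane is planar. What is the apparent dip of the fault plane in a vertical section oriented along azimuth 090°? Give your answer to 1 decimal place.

Two edge vectors: Pit 101→Pit 102 = (-136, 254, -220.7), Pit 101→Pit 103 = (-143, 28, -106.5).
Normal n = (Pit 101→Pit 102) × (Pit 101→Pit 103) = (-20871.4, 17076.1, 32514).
So ∂z/∂x = −n_x/n_z = 0.64192 and ∂z/∂y = −n_y/n_z = −0.52519.
Unit vector along 090° is (sin 90°, cos 90°) = (1.0000, 0.0000).
Slope in that direction = a·(1.0000) + b·(0.0000) = 0.64192.
Apparent dip = arctan|0.64192| = 32.7° (true dip is 39.7°, so apparent ≤ true as expected).

32.7°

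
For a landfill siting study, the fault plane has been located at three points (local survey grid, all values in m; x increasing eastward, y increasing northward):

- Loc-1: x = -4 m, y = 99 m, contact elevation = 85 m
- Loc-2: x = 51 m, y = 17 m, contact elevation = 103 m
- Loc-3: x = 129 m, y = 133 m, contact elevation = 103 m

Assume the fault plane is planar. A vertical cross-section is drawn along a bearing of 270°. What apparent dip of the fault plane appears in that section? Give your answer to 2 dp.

Two edge vectors: Loc-1→Loc-2 = (55, -82, 18), Loc-1→Loc-3 = (133, 34, 18).
Normal n = (Loc-1→Loc-2) × (Loc-1→Loc-3) = (-2088, 1404, 12776).
So ∂z/∂x = −n_x/n_z = 0.16343 and ∂z/∂y = −n_y/n_z = −0.10989.
Unit vector along 270° is (sin 270°, cos 270°) = (-1.0000, -0.0000).
Slope in that direction = a·(-1.0000) + b·(-0.0000) = −0.16343.
Apparent dip = arctan|0.16343| = 9.28° (true dip is 11.1°, so apparent ≤ true as expected).

9.28°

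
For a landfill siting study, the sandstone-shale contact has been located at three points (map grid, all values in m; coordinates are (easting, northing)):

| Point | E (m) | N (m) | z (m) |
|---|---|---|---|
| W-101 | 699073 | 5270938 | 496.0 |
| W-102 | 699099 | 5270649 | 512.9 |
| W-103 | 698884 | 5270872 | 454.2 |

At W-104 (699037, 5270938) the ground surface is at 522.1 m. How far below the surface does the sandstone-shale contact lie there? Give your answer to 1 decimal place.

34.5 m

Let the plane be z = a·E + b·N + c.
W-102−W-101: 26a − 289b = 16.9;  W-103−W-101: −189a − 66b = −41.8.
Solving gives a = 0.234226175, b = −0.037405258.
Then c = 496 − a·699073 − b·5270938 = 33915.60.
At (699037, 5270938): z_contact = 163732.76 − 197160.79 + 33915.60 = 487.57 m.
Depth below ground = 522.1 − 487.57 = 34.5 m.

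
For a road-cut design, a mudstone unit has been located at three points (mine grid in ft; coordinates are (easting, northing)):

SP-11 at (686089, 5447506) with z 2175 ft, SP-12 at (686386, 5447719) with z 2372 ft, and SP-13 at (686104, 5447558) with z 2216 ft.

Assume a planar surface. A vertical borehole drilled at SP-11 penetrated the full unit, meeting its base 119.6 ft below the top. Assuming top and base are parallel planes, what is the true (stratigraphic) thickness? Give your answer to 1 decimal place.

95.1 ft

Let the plane be z = a·E + b·N + c.
SP-12−SP-11: 297a + 213b = 197;  SP-13−SP-11: 15a + 52b = 41.
Solving gives a = 0.12336, b = 0.75288.
|∇z| = √(a²+b²) = 0.76292, so dip δ = arctan(0.76292) = 37.34°.
True thickness = vertical thickness × cos δ = 119.6 × cos 37.34° = 95.1 ft.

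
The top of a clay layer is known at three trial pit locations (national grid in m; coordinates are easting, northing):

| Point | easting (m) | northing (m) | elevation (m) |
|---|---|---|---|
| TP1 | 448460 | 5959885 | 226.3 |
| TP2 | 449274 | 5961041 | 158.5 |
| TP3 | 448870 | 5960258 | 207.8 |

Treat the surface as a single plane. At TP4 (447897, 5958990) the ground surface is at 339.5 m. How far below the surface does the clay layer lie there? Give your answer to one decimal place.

59.2 m

Let the plane be z = a·easting + b·northing + c.
TP2−TP1: 814a + 1156b = −67.8;  TP3−TP1: 410a + 373b = −18.5.
Solving gives a = 0.022915615, b = −0.074786601.
Then c = 226.3 − a·448460 − b·5959885 = 435669.10.
At (447897, 5958990): z_contact = 10263.84 − 445652.61 + 435669.10 = 280.33 m.
Depth below ground = 339.5 − 280.33 = 59.2 m.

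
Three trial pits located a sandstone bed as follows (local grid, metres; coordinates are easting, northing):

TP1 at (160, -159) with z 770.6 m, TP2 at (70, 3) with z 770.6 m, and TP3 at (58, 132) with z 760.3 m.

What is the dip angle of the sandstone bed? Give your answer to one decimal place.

Let the plane be z = a·easting + b·northing + c.
TP2−TP1: −90a + 162b = 0;  TP3−TP1: −102a + 291b = −10.3.
Solving gives a = −0.17263, b = −0.09590.
Gradient magnitude |∇z| = √(a² + b²) = √(0.02980 + 0.00920) = 0.19748.
True dip = arctan(0.19748) = 11.2°, dipping toward ENE (azimuth ≈ 061°).

11.2°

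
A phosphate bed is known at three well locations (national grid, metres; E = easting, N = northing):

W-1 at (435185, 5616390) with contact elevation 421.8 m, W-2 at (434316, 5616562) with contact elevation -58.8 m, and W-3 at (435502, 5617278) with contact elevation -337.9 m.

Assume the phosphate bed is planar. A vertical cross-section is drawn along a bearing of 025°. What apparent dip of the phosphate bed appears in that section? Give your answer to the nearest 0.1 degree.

Let the plane be z = a·E + b·N + c.
W-2−W-1: −869a + 172b = −480.6;  W-3−W-1: 317a + 888b = −759.7.
Solving gives a = 0.35839, b = −0.98346.
Unit vector along 025° is (sin 25°, cos 25°) = (0.4226, 0.9063).
Slope in that direction = a·(0.4226) + b·(0.9063) = −0.73985.
Apparent dip = arctan|0.73985| = 36.5° (true dip is 46.3°, so apparent ≤ true as expected).

36.5°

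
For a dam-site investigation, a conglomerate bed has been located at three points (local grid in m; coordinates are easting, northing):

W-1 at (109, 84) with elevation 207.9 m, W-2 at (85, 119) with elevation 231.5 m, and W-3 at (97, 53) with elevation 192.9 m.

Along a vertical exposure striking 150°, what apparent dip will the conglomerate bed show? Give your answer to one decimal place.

29.6°

Let the plane be z = a·easting + b·northing + c.
W-2−W-1: −24a + 35b = 23.6;  W-3−W-1: −12a − 31b = −15.
Solving gives a = −0.17749, b = 0.55258.
Unit vector along 150° is (sin 150°, cos 150°) = (0.5000, -0.8660).
Slope in that direction = a·(0.5000) + b·(-0.8660) = −0.56729.
Apparent dip = arctan|0.56729| = 29.6° (true dip is 30.1°, so apparent ≤ true as expected).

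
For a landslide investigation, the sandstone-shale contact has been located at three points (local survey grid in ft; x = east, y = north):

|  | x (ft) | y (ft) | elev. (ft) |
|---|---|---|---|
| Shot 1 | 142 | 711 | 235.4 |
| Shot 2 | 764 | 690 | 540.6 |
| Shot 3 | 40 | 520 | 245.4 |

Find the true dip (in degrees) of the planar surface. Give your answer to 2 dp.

Let the plane be z = a·x + b·y + c.
Shot 2−Shot 1: 622a − 21b = 305.2;  Shot 3−Shot 1: −102a − 191b = 10.
Solving gives a = 0.48025, b = −0.30882.
Gradient magnitude |∇z| = √(a² + b²) = √(0.23064 + 0.09537) = 0.57097.
True dip = arctan(0.57097) = 29.73°, dipping toward WNW (azimuth ≈ 303°).

29.73°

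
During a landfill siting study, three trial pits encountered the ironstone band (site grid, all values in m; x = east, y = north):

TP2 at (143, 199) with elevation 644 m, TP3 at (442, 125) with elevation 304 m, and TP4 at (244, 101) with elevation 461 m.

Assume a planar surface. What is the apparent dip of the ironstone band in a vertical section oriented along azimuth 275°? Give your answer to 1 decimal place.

Let the plane be z = a·x + b·y + c.
TP3−TP2: 299a − 74b = −340;  TP4−TP2: 101a − 98b = −183.
Solving gives a = −0.90608, b = 0.93353.
Unit vector along 275° is (sin 275°, cos 275°) = (-0.9962, 0.0872).
Slope in that direction = a·(-0.9962) + b·(0.0872) = 0.98400.
Apparent dip = arctan|0.98400| = 44.5° (true dip is 52.5°, so apparent ≤ true as expected).

44.5°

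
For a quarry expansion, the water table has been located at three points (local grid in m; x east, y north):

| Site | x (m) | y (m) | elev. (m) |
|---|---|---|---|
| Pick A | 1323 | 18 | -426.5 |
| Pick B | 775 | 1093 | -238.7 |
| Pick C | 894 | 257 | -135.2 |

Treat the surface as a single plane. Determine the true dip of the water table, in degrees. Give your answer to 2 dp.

40.26°

Two edge vectors: Pick A→Pick B = (-548, 1075, 187.8), Pick A→Pick C = (-429, 239, 291.3).
Normal n = (Pick A→Pick B) × (Pick A→Pick C) = (268263.3, 79066.2, 330203).
So ∂z/∂x = −n_x/n_z = −0.81242 and ∂z/∂y = −n_y/n_z = −0.23945.
Gradient magnitude |∇z| = √(a² + b²) = √(0.66003 + 0.05733) = 0.84697.
True dip = arctan(0.84697) = 40.26°, dipping toward ENE (azimuth ≈ 074°).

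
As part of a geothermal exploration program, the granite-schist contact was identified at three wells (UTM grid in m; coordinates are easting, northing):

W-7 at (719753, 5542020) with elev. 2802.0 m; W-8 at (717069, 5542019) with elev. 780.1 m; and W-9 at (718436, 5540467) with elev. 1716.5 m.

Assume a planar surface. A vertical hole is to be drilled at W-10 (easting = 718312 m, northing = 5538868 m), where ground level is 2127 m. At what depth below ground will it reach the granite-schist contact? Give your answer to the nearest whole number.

Let the plane be z = a·easting + b·northing + c.
W-8−W-7: −2684a − 1b = −2021.9;  W-9−W-7: −1317a − 1553b = −1085.5.
Solving gives a = 0.75329354, b = 0.06014965.
Then c = 2802 − a·719753 − b·5542020 = −872733.87.
At (718312, 5538868): z_contact = 541099.8 + 333161.0 − 872733.87 = 1526.9 m.
Depth below ground = 2127 − 1526.9 = 600 m.

600 m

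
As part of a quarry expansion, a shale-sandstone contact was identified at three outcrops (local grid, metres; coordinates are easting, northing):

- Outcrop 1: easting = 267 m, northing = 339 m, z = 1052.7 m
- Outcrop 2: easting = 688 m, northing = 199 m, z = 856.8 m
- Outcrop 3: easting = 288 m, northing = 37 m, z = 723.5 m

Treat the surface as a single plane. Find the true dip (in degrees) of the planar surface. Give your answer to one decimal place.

Let the plane be z = a·easting + b·northing + c.
Outcrop 2−Outcrop 1: 421a − 140b = −195.9;  Outcrop 3−Outcrop 1: 21a − 302b = −329.2.
Solving gives a = −0.10526, b = 1.08275.
Gradient magnitude |∇z| = √(a² + b²) = √(0.01108 + 1.17234) = 1.08785.
True dip = arctan(1.08785) = 47.4°, dipping toward S (azimuth ≈ 174°).

47.4°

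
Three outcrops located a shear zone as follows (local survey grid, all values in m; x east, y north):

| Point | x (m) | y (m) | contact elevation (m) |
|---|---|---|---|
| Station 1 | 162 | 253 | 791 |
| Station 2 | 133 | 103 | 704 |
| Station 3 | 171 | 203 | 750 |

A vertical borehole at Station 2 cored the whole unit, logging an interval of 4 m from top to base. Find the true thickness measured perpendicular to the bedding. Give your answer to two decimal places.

2.89 m

Let the plane be z = a·x + b·y + c.
Station 2−Station 1: −29a − 150b = −87;  Station 3−Station 1: 9a − 50b = −41.
Solving gives a = −0.64286, b = 0.70429.
|∇z| = √(a²+b²) = 0.95356, so dip δ = arctan(0.95356) = 43.64°.
True thickness = vertical thickness × cos δ = 4 × cos 43.64° = 2.89 m.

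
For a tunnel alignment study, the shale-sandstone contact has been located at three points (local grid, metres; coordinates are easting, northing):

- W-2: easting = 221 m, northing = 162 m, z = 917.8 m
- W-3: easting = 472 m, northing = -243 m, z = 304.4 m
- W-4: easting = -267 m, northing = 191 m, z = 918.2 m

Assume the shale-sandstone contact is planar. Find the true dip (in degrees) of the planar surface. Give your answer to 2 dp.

Let the plane be z = a·easting + b·northing + c.
W-3−W-2: 251a − 405b = −613.4;  W-4−W-2: −488a + 29b = 0.4.
Solving gives a = 0.09260, b = 1.57195.
Gradient magnitude |∇z| = √(a² + b²) = √(0.00857 + 2.47104) = 1.57468.
True dip = arctan(1.57468) = 57.58°, dipping toward S (azimuth ≈ 183°).

57.58°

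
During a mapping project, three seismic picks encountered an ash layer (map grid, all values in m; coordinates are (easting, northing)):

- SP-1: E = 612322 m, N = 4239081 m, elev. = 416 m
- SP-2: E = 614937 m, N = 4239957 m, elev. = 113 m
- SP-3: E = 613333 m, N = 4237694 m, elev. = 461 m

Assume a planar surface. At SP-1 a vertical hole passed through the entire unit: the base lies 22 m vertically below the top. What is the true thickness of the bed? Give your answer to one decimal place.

21.8 m

Let the plane be z = a·E + b·N + c.
SP-2−SP-1: 2615a + 876b = −303;  SP-3−SP-1: 1011a − 1387b = 45.
Solving gives a = −0.08439, b = −0.09396.
|∇z| = √(a²+b²) = 0.12630, so dip δ = arctan(0.12630) = 7.20°.
True thickness = vertical thickness × cos δ = 22 × cos 7.20° = 21.8 m.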